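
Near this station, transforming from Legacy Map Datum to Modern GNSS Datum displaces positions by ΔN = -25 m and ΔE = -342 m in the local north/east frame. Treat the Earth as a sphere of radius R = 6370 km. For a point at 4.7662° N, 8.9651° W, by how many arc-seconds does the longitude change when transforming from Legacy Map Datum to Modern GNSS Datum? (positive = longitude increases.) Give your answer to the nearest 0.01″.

At latitude 4.7662°, cos φ = 0.996542.
One radian of longitude at latitude φ spans R cos φ, so Δλ = ΔE / (R cos φ) = -342.0 / (6370000 × 0.996542) = -5.3875e-05 rad = -11.113″.

Δλ = -11.11″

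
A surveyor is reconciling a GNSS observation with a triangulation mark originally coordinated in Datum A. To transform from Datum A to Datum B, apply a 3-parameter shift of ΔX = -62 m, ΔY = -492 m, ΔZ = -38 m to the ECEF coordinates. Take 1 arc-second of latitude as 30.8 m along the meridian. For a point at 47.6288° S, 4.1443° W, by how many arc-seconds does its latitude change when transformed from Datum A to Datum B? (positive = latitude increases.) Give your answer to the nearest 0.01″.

Δφ = -1.46″

sin φ = -0.738794, cos φ = 0.673931, sin λ = -0.072269, cos λ = 0.997385.
North component: ΔN = −sin φ cos λ·ΔX − sin φ sin λ·ΔY + cos φ·ΔZ = −(-0.738794)(0.997385)(-62) − (-0.738794)(-0.072269)(-492) + (0.673931)(-38) = -45.03 m.
1° of latitude spans 3600 × 30.80 = 110880 m, so Δφ = -45.03 / 110880 × 3600 = -1.462″.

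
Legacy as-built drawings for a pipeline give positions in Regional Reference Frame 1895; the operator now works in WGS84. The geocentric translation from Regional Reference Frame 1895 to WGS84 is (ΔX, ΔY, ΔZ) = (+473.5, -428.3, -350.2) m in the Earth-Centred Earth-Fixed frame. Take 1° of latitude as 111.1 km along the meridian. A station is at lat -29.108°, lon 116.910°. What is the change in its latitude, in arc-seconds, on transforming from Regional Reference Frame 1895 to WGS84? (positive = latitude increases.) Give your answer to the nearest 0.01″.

sin φ = -0.486457, cos φ = 0.873704, sin λ = 0.891719, cos λ = -0.452590.
North component: ΔN = −sin φ cos λ·ΔX − sin φ sin λ·ΔY + cos φ·ΔZ = −(-0.486457)(-0.452590)(473.5) − (-0.486457)(0.891719)(-428.3) + (0.873704)(-350.2) = -596.01 m.
1° of latitude spans 111100 m, so Δφ = -596.01 / 111100 × 3600 = -19.313″.

Δφ = -19.31″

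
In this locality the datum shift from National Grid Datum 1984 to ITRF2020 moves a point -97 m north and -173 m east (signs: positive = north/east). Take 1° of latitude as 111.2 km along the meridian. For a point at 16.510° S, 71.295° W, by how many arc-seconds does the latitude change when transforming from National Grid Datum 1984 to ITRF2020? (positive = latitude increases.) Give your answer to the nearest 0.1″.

1° of latitude = 111.2 km, so Δφ = -97.0 / 111200 = -0.0008723° = -3.140″.

Δφ = -3.1″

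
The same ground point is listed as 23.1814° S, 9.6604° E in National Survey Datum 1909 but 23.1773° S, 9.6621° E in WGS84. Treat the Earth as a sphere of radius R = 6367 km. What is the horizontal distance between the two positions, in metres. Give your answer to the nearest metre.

Δφ = -23.1773° − -23.1814° = +0.0041°; Δλ = 9.6621° − 9.6604° = +0.0017°.
1° along a meridian = πR/180 = 111125 m.
ΔN = Δφ × 111125 = 455.6 m; ΔE = Δλ × 111125 × cos(-23.1814°) = +0.0017 × 111125 × 0.919263 = 173.7 m.
Distance = √(ΔE² + ΔN²) = √(173.7² + 455.6²) = 487.6 m.

488 m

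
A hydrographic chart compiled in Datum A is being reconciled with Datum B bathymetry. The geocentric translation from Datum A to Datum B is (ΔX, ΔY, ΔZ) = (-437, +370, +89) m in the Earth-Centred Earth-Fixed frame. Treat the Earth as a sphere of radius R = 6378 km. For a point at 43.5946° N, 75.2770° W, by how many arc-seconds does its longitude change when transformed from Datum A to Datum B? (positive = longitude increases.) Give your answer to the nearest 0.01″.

Δλ = -14.67″

sin φ = 0.689551, cos φ = 0.724237, sin λ = -0.967166, cos λ = 0.254146.
East component: ΔE = −sin λ·ΔX + cos λ·ΔY = −(-0.967166)(-437) + (0.254146)(370) = -328.62 m.
1° of latitude spans πR/180 = 111317 m; at latitude φ, 1° of longitude spans that × cos φ = 80619.9 m, so Δλ = -328.62 / 80619.9 × 3600 = -14.674″.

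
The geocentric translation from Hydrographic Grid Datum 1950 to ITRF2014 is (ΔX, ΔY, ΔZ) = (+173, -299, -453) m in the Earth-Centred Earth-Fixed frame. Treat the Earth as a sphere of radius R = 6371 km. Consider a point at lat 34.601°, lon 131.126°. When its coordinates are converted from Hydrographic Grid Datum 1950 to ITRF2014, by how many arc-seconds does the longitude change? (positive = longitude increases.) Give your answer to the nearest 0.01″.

sin φ = 0.567858, cos φ = 0.823126, sin λ = 0.753265, cos λ = -0.657717.
East component: ΔE = −sin λ·ΔX + cos λ·ΔY = −(0.753265)(173) + (-0.657717)(-299) = 66.34 m.
1° of latitude spans πR/180 = 111195 m; at latitude φ, 1° of longitude spans that × cos φ = 91527.5 m, so Δλ = 66.34 / 91527.5 × 3600 = 2.609″.

Δλ = 2.61″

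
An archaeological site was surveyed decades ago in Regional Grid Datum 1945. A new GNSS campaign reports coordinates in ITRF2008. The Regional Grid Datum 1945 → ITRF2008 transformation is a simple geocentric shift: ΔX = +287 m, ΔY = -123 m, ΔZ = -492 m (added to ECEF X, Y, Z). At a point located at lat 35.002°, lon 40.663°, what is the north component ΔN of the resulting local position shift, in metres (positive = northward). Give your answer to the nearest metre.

ΔN = -482 m

The local north axis is (−sin φ cos λ, −sin φ sin λ, cos φ), giving ΔN = -124.877 + 45.973 − 403.013 = -481.92 m.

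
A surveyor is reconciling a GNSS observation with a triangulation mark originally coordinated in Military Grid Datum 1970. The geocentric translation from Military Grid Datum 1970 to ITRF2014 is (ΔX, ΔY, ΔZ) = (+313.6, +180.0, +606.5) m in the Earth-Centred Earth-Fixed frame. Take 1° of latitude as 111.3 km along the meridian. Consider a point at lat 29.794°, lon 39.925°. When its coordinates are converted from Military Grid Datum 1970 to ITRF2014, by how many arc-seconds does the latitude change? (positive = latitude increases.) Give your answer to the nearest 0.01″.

sin φ = 0.496883, cos φ = 0.867817, sin λ = 0.641784, cos λ = 0.766885.
North component: ΔN = −sin φ cos λ·ΔX − sin φ sin λ·ΔY + cos φ·ΔZ = −(0.496883)(0.766885)(313.6) − (0.496883)(0.641784)(180.0) + (0.867817)(606.5) = 349.43 m.
1° of latitude spans 111300 m, so Δφ = 349.43 / 111300 × 3600 = 11.302″.

Δφ = 11.30″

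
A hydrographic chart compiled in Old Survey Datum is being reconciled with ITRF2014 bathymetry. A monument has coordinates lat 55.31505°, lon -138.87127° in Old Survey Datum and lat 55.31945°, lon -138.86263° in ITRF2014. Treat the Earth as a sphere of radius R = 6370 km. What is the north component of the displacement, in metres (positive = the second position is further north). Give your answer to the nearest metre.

ΔN = 489 m

Δφ = 55.31945° − 55.31505° = +0.00440°; Δλ = -138.86263° − -138.87127° = +0.00864°.
1° along a meridian = πR/180 = 111177 m.
ΔN = Δφ × 111177 = 489.2 m; ΔE = Δλ × 111177 × cos(55.31505°) = +0.00864 × 111177 × 0.569064 = 546.6 m.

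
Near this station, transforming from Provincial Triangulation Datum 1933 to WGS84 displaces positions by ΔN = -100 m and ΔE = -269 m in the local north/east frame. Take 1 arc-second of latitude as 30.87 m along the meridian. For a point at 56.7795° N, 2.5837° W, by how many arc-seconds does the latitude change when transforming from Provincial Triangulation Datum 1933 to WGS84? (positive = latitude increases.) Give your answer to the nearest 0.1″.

Δφ = -3.2″

1″ of latitude = 30.87 m, so Δφ = -100.0 / 30.87 = -3.239″.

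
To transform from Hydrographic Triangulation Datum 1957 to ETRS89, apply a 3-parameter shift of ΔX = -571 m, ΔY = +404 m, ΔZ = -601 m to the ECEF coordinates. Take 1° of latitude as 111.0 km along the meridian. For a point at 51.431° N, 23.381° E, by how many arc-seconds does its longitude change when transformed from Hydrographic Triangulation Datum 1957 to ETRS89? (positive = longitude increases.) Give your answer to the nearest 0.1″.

sin φ = 0.781858, cos φ = 0.623457, sin λ = 0.396844, cos λ = 0.917886.
East component: ΔE = −sin λ·ΔX + cos λ·ΔY = −(0.396844)(-571) + (0.917886)(404) = 597.42 m.
1° of latitude spans 111000 m; at latitude φ, 1° of longitude spans that × cos φ = 69203.7 m, so Δλ = 597.42 / 69203.7 × 3600 = 31.078″.

Δλ = 31.1″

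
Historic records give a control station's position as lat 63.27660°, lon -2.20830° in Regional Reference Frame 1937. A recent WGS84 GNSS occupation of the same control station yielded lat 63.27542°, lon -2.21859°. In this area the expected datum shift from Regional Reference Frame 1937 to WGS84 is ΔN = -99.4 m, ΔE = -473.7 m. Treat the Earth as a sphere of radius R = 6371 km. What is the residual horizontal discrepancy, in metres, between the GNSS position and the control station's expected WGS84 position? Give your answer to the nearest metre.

52 m

Observed coordinate differences: Δφ = -0.00118°, Δλ = -0.01029°.
Converting to metres (1° lat = 111195 m, cos φ = 0.449684): observed ΔN = -131.2 m, observed ΔE = -514.5 m.
Subtracting the expected shift leaves a residual of -131.2 − (-99.4) = -31.8 m north and -514.5 − (-473.7) = -40.8 m east.
Residual distance = √((-31.8)² + (-40.8)²) = 51.8 m.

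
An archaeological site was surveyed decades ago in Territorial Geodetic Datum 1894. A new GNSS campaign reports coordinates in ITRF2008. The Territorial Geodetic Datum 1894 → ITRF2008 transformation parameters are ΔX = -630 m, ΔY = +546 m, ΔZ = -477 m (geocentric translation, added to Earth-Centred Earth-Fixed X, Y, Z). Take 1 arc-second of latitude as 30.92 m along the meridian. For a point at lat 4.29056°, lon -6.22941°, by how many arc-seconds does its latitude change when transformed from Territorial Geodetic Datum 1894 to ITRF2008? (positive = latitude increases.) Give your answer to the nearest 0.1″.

sin φ = 0.074814, cos φ = 0.997197, sin λ = -0.108510, cos λ = 0.994095.
North component: ΔN = −sin φ cos λ·ΔX − sin φ sin λ·ΔY + cos φ·ΔZ = −(0.074814)(0.994095)(-630) − (0.074814)(-0.108510)(546) + (0.997197)(-477) = -424.38 m.
1° of latitude spans 3600 × 30.92 = 111312 m, so Δφ = -424.38 / 111312 × 3600 = -13.725″.

Δφ = -13.7″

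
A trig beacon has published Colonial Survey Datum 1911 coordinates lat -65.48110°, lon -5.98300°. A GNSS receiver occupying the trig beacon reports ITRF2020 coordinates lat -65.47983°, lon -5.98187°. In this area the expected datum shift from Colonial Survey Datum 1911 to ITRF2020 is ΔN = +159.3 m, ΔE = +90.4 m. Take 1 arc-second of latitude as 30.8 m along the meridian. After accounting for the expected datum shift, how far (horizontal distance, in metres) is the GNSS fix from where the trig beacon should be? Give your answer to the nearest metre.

43 m

Observed coordinate differences: Δφ = +0.00127°, Δλ = +0.00113°.
Converting to metres (1° lat = 110880 m, cos φ = 0.414993): observed ΔN = 140.8 m, observed ΔE = 52.0 m.
Subtracting the expected shift leaves a residual of 140.8 − (159.3) = -18.5 m north and 52.0 − (90.4) = -38.4 m east.
Residual distance = √((-18.5)² + (-38.4)²) = 42.6 m.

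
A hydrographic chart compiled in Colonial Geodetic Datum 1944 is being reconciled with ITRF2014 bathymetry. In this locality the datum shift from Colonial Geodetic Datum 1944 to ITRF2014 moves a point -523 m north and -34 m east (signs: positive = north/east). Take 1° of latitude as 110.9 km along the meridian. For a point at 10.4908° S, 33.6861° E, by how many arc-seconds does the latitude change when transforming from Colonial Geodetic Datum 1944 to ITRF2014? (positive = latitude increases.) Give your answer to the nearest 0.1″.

1° of latitude = 110.9 km, so Δφ = -523.0 / 110900 = -0.0047160° = -16.977″.

Δφ = -17.0″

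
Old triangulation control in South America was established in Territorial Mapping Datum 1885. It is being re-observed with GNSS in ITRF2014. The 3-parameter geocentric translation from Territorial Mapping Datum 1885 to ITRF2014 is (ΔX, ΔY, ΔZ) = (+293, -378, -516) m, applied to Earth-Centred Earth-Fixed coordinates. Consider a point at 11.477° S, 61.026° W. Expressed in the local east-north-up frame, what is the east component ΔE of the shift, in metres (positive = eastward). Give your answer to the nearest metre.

ΔE = 73 m

The local east axis at (φ, λ) is (−sin λ, cos λ, 0), so ΔE = −sin(-61.026°)·293 + cos(-61.026°)·(-378) = 73.22 m.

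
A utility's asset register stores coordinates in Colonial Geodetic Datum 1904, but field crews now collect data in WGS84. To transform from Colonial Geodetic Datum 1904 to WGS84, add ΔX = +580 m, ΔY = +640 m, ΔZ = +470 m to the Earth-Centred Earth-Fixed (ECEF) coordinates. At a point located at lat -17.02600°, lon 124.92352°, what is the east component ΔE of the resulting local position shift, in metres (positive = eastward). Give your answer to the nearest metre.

The local east axis at (φ, λ) is (−sin λ, cos λ, 0), so ΔE = −sin(124.92352°)·580 + cos(124.92352°)·640 = -841.94 m.

ΔE = -842 m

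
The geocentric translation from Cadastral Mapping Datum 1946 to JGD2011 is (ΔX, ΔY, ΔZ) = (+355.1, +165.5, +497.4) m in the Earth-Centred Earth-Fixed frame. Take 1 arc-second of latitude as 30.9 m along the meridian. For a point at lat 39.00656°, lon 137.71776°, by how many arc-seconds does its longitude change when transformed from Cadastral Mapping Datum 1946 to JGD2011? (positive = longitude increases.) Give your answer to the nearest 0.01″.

Δλ = -15.05″

sin φ = 0.629409, cos φ = 0.777074, sin λ = 0.672783, cos λ = -0.739840.
East component: ΔE = −sin λ·ΔX + cos λ·ΔY = −(0.672783)(355.1) + (-0.739840)(165.5) = -361.35 m.
1° of latitude spans 3600 × 30.90 = 111240 m; at latitude φ, 1° of longitude spans that × cos φ = 86441.7 m, so Δλ = -361.35 / 86441.7 × 3600 = -15.049″.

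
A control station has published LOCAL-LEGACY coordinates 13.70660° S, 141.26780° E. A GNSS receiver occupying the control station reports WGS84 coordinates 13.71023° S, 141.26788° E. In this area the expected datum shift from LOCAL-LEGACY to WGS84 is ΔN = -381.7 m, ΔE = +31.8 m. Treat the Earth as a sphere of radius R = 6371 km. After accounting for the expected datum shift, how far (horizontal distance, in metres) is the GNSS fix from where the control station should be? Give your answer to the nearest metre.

Observed coordinate differences: Δφ = -0.00363°, Δλ = +0.00008°.
Converting to metres (1° lat = 111195 m, cos φ = 0.971522): observed ΔN = -403.6 m, observed ΔE = 8.6 m.
Subtracting the expected shift leaves a residual of -403.6 − (-381.7) = -21.9 m north and 8.6 − (31.8) = -23.2 m east.
Residual distance = √((-21.9)² + (-23.2)²) = 31.9 m.

32 m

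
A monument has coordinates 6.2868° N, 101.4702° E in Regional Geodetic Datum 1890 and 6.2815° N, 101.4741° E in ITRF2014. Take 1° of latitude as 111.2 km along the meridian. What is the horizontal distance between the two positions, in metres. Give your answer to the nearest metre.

730 m

Δφ = 6.2815° − 6.2868° = -0.0053°; Δλ = 101.4741° − 101.4702° = +0.0039°.
ΔN = Δφ × 111200 = -589.4 m; ΔE = Δλ × 111200 × cos(6.2868°) = +0.0039 × 111200 × 0.993986 = 431.1 m.
Distance = √(ΔE² + ΔN²) = √(431.1² + (-589.4)²) = 730.2 m.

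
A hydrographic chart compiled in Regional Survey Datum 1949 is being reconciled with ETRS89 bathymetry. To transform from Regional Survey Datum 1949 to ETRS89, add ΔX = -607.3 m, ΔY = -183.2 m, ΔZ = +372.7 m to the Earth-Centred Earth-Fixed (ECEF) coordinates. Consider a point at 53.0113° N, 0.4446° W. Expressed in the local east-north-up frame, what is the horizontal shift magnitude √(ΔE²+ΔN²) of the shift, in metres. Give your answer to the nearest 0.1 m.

At φ = 53.0113°, λ = -0.4446°: sin φ = 0.798754, cos φ = 0.601658, sin λ = -0.007760, cos λ = 0.999970.
ΔE = −sin λ·ΔX + cos λ·ΔY = −(-0.007760)·(-607.3) + (0.999970)·(-183.2) = -187.91 m.
ΔN = −sin φ cos λ·ΔX − sin φ sin λ·ΔY + cos φ·ΔZ = −(0.798754)(0.999970)(-607.3) − (0.798754)(-0.007760)(-183.2) + (0.601658)(372.7) = 708.17 m.
Horizontal magnitude = √(ΔE² + ΔN²) = √((-187.91)² + 708.17²) = 732.68 m.

732.7 m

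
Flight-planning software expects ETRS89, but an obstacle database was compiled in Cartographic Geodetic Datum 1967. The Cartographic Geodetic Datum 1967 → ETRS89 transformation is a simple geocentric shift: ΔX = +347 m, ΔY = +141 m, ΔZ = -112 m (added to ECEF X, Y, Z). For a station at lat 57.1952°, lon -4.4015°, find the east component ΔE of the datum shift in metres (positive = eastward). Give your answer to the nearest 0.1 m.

The local east axis at (φ, λ) is (−sin λ, cos λ, 0), so ΔE = −sin(-4.4015°)·347 + cos(-4.4015°)·141 = 167.21 m.

ΔE = 167.2 m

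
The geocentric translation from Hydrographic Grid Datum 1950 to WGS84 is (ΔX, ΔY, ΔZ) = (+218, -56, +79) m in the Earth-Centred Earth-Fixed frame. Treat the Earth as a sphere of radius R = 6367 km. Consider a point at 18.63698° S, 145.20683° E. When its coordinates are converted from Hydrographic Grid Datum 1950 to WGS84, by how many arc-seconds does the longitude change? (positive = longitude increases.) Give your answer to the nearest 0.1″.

sin φ = -0.319571, cos φ = 0.947562, sin λ = 0.570616, cos λ = -0.821217.
East component: ΔE = −sin λ·ΔX + cos λ·ΔY = −(0.570616)(218) + (-0.821217)(-56) = -78.41 m.
1° of latitude spans πR/180 = 111125 m; at latitude φ, 1° of longitude spans that × cos φ = 105298.0 m, so Δλ = -78.41 / 105298.0 × 3600 = -2.681″.

Δλ = -2.7″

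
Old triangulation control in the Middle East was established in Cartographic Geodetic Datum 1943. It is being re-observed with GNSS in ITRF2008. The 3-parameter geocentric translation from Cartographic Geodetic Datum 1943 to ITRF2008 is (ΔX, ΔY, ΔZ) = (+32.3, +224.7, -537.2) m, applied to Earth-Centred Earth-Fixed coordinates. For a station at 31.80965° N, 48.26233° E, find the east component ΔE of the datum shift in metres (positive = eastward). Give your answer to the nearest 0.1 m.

The local east axis at (φ, λ) is (−sin λ, cos λ, 0), so ΔE = −sin(48.26233°)·32.3 + cos(48.26233°)·224.7 = 125.49 m.

ΔE = 125.5 m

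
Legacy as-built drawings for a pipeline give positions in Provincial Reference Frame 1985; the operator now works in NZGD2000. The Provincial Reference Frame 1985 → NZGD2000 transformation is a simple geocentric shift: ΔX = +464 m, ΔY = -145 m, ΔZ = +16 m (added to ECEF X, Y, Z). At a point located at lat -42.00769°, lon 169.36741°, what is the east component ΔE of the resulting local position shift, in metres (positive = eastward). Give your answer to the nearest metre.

ΔE = 57 m

At φ = -42.00769°, λ = 169.36741°: sin φ = -0.669230, cos φ = 0.743055, sin λ = 0.184510, cos λ = -0.982831.
ΔE = −sin λ·ΔX + cos λ·ΔY = −(0.184510)·(464) + (-0.982831)·(-145) = 56.90 m.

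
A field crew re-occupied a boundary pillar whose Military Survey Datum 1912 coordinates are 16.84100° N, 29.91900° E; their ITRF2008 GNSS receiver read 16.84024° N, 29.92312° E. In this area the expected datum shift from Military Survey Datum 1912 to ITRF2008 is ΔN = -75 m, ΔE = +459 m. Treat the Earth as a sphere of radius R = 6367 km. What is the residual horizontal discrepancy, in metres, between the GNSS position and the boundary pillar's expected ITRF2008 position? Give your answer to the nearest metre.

Observed coordinate differences: Δφ = -0.00076°, Δλ = +0.00412°.
Converting to metres (1° lat = 111125 m, cos φ = 0.957112): observed ΔN = -84.5 m, observed ΔE = 438.2 m.
Subtracting the expected shift leaves a residual of -84.5 − (-75) = -9.5 m north and 438.2 − (459) = -20.8 m east.
Residual distance = √((-9.5)² + (-20.8)²) = 22.8 m.

23 m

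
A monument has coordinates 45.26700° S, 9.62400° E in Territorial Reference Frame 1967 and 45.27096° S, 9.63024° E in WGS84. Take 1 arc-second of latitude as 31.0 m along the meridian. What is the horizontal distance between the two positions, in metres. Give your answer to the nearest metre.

660 m

Δφ = -45.27096° − -45.26700° = -0.00396°; Δλ = 9.63024° − 9.62400° = +0.00624°.
1° of latitude = 3600 × 31.00 = 111600 m.
ΔN = Δφ × 111600 = -441.9 m; ΔE = Δλ × 111600 × cos(-45.26700°) = +0.00624 × 111600 × 0.703804 = 490.1 m.
Distance = √(ΔE² + ΔN²) = √(490.1² + (-441.9)²) = 659.9 m.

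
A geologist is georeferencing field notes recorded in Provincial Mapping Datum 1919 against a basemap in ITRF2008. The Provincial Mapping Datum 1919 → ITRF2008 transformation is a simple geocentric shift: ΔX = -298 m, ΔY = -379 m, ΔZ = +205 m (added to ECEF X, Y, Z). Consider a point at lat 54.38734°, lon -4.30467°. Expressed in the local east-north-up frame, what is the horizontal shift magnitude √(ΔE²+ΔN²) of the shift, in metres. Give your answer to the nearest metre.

At φ = 54.38734°, λ = -4.30467°: sin φ = 0.812972, cos φ = 0.582303, sin λ = -0.075060, cos λ = 0.997179.
ΔE = −sin λ·ΔX + cos λ·ΔY = −(-0.075060)·(-298) + (0.997179)·(-379) = -400.30 m.
ΔN = −sin φ cos λ·ΔX − sin φ sin λ·ΔY + cos φ·ΔZ = −(0.812972)(0.997179)(-298) − (0.812972)(-0.075060)(-379) + (0.582303)(205) = 337.83 m.
Horizontal magnitude = √(ΔE² + ΔN²) = √((-400.30)² + 337.83²) = 523.80 m.

524 m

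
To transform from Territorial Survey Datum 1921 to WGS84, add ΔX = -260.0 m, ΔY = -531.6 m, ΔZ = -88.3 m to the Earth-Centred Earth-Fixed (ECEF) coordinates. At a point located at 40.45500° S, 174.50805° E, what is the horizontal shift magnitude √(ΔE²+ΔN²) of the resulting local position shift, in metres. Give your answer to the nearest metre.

558 m

At φ = -40.45500°, λ = 174.50805°: sin φ = -0.648851, cos φ = 0.760916, sin λ = 0.095706, cos λ = -0.995410.
ΔE = −sin λ·ΔX + cos λ·ΔY = −(0.095706)·(-260.0) + (-0.995410)·(-531.6) = 554.04 m.
ΔN = −sin φ cos λ·ΔX − sin φ sin λ·ΔY + cos φ·ΔZ = −(-0.648851)(-0.995410)(-260.0) − (-0.648851)(0.095706)(-531.6) + (0.760916)(-88.3) = 67.73 m.
Horizontal magnitude = √(ΔE² + ΔN²) = √(554.04² + 67.73²) = 558.17 m.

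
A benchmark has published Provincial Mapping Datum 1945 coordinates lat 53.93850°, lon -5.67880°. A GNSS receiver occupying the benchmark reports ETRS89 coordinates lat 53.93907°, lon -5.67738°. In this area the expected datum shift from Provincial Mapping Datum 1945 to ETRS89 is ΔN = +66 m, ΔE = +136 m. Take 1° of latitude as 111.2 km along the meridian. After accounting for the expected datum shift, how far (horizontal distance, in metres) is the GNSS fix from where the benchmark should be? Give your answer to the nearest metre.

43 m

Observed coordinate differences: Δφ = +0.00057°, Δλ = +0.00142°.
Converting to metres (1° lat = 111200 m, cos φ = 0.588653): observed ΔN = 63.4 m, observed ΔE = 93.0 m.
Subtracting the expected shift leaves a residual of 63.4 − (66) = -2.6 m north and 93.0 − (136) = -43.0 m east.
Residual distance = √((-2.6)² + (-43.0)²) = 43.1 m.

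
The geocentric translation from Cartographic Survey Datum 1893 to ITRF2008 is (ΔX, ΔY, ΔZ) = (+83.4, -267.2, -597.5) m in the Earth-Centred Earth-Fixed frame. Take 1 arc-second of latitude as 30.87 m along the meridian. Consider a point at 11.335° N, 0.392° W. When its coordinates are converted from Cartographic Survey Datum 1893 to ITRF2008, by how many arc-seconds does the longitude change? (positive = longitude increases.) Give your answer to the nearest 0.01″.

sin φ = 0.196545, cos φ = 0.980495, sin λ = -0.006842, cos λ = 0.999977.
East component: ΔE = −sin λ·ΔX + cos λ·ΔY = −(-0.006842)(83.4) + (0.999977)(-267.2) = -266.62 m.
1° of latitude spans 3600 × 30.87 = 111132 m; at latitude φ, 1° of longitude spans that × cos φ = 108964.3 m, so Δλ = -266.62 / 108964.3 × 3600 = -8.809″.

Δλ = -8.81″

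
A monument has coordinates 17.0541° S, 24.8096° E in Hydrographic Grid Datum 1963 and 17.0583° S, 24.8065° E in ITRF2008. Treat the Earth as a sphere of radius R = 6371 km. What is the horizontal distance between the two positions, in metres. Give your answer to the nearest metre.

Δφ = -17.0583° − -17.0541° = -0.0042°; Δλ = 24.8065° − 24.8096° = -0.0031°.
1° along a meridian = πR/180 = 111195 m.
ΔN = Δφ × 111195 = -467.0 m; ΔE = Δλ × 111195 × cos(-17.0541°) = -0.0031 × 111195 × 0.956028 = -329.5 m.
Distance = √(ΔE² + ΔN²) = √((-329.5)² + (-467.0)²) = 571.6 m.

572 m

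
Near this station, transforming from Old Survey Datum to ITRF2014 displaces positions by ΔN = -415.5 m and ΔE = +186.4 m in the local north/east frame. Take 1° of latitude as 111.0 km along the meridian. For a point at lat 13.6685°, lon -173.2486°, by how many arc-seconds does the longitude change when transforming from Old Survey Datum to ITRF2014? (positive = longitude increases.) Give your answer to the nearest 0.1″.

At latitude 13.6685°, cos φ = 0.971679.
1° of longitude at this latitude = 111.0 × cos φ = 107.86 km, so Δλ = 186.4 / 107856.4 = 0.0017282° = 6.222″.

Δλ = 6.2″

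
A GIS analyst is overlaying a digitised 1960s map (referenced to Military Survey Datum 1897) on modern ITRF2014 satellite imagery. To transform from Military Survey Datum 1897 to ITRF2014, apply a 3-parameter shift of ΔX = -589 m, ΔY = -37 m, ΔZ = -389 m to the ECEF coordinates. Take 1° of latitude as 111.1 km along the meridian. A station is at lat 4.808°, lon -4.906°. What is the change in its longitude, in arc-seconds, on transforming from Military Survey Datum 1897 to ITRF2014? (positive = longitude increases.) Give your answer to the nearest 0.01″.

sin φ = 0.083817, cos φ = 0.996481, sin λ = -0.085521, cos λ = 0.996336.
East component: ΔE = −sin λ·ΔX + cos λ·ΔY = −(-0.085521)(-589) + (0.996336)(-37) = -87.24 m.
1° of latitude spans 111100 m; at latitude φ, 1° of longitude spans that × cos φ = 110709.1 m, so Δλ = -87.24 / 110709.1 × 3600 = -2.837″.

Δλ = -2.84″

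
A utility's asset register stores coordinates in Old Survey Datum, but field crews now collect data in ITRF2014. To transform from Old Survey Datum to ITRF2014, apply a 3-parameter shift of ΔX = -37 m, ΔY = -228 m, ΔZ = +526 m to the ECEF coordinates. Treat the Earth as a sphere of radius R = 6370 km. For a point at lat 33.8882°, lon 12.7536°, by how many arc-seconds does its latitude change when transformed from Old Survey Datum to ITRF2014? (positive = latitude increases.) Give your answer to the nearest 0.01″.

sin φ = 0.557574, cos φ = 0.830127, sin λ = 0.220759, cos λ = 0.975328.
North component: ΔN = −sin φ cos λ·ΔX − sin φ sin λ·ΔY + cos φ·ΔZ = −(0.557574)(0.975328)(-37) − (0.557574)(0.220759)(-228) + (0.830127)(526) = 484.83 m.
1° of latitude spans πR/180 = 111177 m, so Δφ = 484.83 / 111177 × 3600 = 15.699″.

Δφ = 15.70″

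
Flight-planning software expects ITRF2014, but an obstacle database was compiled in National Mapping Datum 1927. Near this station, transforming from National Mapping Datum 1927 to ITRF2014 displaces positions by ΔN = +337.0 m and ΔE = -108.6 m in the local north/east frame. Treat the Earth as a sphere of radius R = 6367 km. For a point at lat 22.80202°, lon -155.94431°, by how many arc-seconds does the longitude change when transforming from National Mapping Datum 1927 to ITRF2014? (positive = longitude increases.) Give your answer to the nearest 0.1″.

At latitude 22.80202°, cos φ = 0.921849.
One radian of longitude at latitude φ spans R cos φ, so Δλ = ΔE / (R cos φ) = -108.6 / (6367000 × 0.921849) = -1.8503e-05 rad = -3.816″.

Δλ = -3.8″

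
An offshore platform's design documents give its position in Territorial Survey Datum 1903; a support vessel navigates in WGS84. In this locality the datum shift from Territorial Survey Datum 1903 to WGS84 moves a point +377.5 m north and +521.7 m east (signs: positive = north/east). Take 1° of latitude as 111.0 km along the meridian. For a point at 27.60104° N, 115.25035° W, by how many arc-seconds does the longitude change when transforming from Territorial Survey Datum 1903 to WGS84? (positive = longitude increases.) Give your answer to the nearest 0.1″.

Δλ = 19.1″

At latitude 27.60104°, cos φ = 0.886195.
1° of longitude at this latitude = 111.0 × cos φ = 98.37 km, so Δλ = 521.7 / 98367.7 = 0.0053036° = 19.093″.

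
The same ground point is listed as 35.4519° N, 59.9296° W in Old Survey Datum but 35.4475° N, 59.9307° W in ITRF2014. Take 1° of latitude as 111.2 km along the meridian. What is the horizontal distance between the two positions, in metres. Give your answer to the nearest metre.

499 m

Δφ = 35.4475° − 35.4519° = -0.0044°; Δλ = -59.9307° − -59.9296° = -0.0011°.
ΔN = Δφ × 111200 = -489.3 m; ΔE = Δλ × 111200 × cos(35.4519°) = -0.0011 × 111200 × 0.814603 = -99.6 m.
Distance = √(ΔE² + ΔN²) = √((-99.6)² + (-489.3)²) = 499.3 m.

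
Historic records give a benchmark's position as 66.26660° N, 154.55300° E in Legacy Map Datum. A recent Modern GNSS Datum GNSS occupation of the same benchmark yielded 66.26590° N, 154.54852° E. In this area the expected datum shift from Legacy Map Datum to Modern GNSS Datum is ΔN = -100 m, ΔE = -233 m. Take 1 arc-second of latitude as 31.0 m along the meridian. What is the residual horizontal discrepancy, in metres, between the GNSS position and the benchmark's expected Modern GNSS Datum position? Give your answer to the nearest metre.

39 m

Observed coordinate differences: Δφ = -0.00070°, Δλ = -0.00448°.
Converting to metres (1° lat = 111600 m, cos φ = 0.402481): observed ΔN = -78.1 m, observed ΔE = -201.2 m.
Subtracting the expected shift leaves a residual of -78.1 − (-100) = 21.9 m north and -201.2 − (-233) = 31.8 m east.
Residual distance = √(21.9² + 31.8²) = 38.6 m.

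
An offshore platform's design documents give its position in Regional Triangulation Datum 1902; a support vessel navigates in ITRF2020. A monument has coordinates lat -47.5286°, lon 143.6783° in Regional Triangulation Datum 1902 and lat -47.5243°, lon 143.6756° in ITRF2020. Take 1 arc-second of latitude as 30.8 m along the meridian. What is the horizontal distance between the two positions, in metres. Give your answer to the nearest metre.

Δφ = -47.5243° − -47.5286° = +0.0043°; Δλ = 143.6756° − 143.6783° = -0.0027°.
1° of latitude = 3600 × 30.80 = 110880 m.
ΔN = Δφ × 110880 = 476.8 m; ΔE = Δλ × 110880 × cos(-47.5286°) = -0.0027 × 110880 × 0.675222 = -202.1 m.
Distance = √(ΔE² + ΔN²) = √((-202.1)² + 476.8²) = 517.9 m.

518 m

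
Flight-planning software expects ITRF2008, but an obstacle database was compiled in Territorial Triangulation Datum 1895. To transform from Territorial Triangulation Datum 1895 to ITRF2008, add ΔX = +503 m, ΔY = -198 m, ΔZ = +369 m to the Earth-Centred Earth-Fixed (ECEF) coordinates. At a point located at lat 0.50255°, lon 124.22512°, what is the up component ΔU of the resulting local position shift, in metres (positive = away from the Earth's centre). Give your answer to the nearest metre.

ΔU = -443 m

At φ = 0.50255°, λ = 124.22512°: sin φ = 0.008771, cos φ = 0.999962, sin λ = 0.826834, cos λ = -0.562446.
ΔU = cos φ cos λ·ΔX + cos φ sin λ·ΔY + sin φ·ΔZ = (0.999962)(-0.562446)(503) + (0.999962)(0.826834)(-198) + (0.008771)(369) = -443.37 m.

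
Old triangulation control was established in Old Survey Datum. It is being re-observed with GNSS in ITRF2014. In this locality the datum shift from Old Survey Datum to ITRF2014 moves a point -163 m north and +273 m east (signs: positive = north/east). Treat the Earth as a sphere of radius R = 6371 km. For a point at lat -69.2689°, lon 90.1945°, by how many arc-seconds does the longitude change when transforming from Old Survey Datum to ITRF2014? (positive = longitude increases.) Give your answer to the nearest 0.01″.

At latitude -69.2689°, cos φ = 0.353983.
One radian of longitude at latitude φ spans R cos φ, so Δλ = ΔE / (R cos φ) = 273.0 / (6371000 × 0.353983) = 1.2105e-04 rad = 24.969″.

Δλ = 24.97″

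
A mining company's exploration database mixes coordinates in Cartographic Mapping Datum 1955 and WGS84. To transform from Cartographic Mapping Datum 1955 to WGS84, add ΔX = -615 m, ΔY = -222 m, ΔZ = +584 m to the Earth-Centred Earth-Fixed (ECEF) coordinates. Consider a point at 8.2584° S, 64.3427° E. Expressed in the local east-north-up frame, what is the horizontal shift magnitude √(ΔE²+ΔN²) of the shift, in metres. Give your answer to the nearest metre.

686 m

At φ = -8.2584°, λ = 64.3427°: sin φ = -0.143638, cos φ = 0.989630, sin λ = 0.901400, cos λ = 0.432987.
ΔE = −sin λ·ΔX + cos λ·ΔY = −(0.901400)·(-615) + (0.432987)·(-222) = 458.24 m.
ΔN = −sin φ cos λ·ΔX − sin φ sin λ·ΔY + cos φ·ΔZ = −(-0.143638)(0.432987)(-615) − (-0.143638)(0.901400)(-222) + (0.989630)(584) = 510.95 m.
Horizontal magnitude = √(ΔE² + ΔN²) = √(458.24² + 510.95²) = 686.33 m.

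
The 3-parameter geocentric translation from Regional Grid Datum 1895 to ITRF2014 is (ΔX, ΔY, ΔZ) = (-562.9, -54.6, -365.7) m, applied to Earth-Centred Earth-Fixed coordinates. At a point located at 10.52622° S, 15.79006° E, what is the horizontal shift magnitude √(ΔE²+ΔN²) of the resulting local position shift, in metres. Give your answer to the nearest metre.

The local east axis at (φ, λ) is (−sin λ, cos λ, 0), so ΔE = −sin(15.79006°)·(-562.9) + cos(15.79006°)·(-54.6) = 100.63 m.
The local north axis is (−sin φ cos λ, −sin φ sin λ, cos φ), giving ΔN = -98.953 − 2.714 − 359.546 = -461.21 m.
Horizontal magnitude = √(ΔE² + ΔN²) = √(100.63² + (-461.21)²) = 472.06 m.

472 m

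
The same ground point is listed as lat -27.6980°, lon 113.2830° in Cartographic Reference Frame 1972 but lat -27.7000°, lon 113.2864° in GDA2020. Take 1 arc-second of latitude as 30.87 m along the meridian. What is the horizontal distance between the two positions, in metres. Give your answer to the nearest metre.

402 m

Δφ = -27.7000° − -27.6980° = -0.0020°; Δλ = 113.2864° − 113.2830° = +0.0034°.
1° of latitude = 3600 × 30.87 = 111132 m.
ΔN = Δφ × 111132 = -222.3 m; ΔE = Δλ × 111132 × cos(-27.6980°) = +0.0034 × 111132 × 0.885410 = 334.6 m.
Distance = √(ΔE² + ΔN²) = √(334.6² + (-222.3)²) = 401.7 m.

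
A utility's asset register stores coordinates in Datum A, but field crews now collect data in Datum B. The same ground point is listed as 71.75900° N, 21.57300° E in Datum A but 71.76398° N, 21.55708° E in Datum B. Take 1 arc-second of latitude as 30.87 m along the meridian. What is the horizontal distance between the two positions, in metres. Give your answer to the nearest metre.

Δφ = 71.76398° − 71.75900° = +0.00498°; Δλ = 21.55708° − 21.57300° = -0.01592°.
1° of latitude = 3600 × 30.87 = 111132 m.
ΔN = Δφ × 111132 = 553.4 m; ΔE = Δλ × 111132 × cos(71.75900°) = -0.01592 × 111132 × 0.313015 = -553.8 m.
Distance = √(ΔE² + ΔN²) = √((-553.8)² + 553.4²) = 782.9 m.

783 m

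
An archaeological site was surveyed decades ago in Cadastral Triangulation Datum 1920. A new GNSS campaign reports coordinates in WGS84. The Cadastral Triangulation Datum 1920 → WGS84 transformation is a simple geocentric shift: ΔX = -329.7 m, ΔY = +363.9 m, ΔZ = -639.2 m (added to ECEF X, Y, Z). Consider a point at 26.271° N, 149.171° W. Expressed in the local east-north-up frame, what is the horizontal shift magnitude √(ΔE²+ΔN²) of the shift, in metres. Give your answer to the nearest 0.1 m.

At φ = 26.271°, λ = -149.171°: sin φ = 0.442617, cos φ = 0.896711, sin λ = -0.512478, cos λ = -0.858701.
ΔE = −sin λ·ΔX + cos λ·ΔY = −(-0.512478)·(-329.7) + (-0.858701)·(363.9) = -481.45 m.
ΔN = −sin φ cos λ·ΔX − sin φ sin λ·ΔY + cos φ·ΔZ = −(0.442617)(-0.858701)(-329.7) − (0.442617)(-0.512478)(363.9) + (0.896711)(-639.2) = -615.94 m.
Horizontal magnitude = √(ΔE² + ΔN²) = √((-481.45)² + (-615.94)²) = 781.78 m.

781.8 m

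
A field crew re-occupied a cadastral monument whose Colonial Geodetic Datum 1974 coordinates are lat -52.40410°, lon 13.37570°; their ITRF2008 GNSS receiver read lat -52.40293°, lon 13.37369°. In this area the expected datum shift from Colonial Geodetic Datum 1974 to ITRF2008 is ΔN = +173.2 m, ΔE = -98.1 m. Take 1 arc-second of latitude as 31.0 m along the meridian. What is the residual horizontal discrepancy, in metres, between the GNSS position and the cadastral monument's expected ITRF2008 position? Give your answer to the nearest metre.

58 m

Observed coordinate differences: Δφ = +0.00117°, Δλ = -0.00201°.
Converting to metres (1° lat = 111600 m, cos φ = 0.610088): observed ΔN = 130.6 m, observed ΔE = -136.9 m.
Subtracting the expected shift leaves a residual of 130.6 − (173.2) = -42.6 m north and -136.9 − (-98.1) = -38.8 m east.
Residual distance = √((-42.6)² + (-38.8)²) = 57.6 m.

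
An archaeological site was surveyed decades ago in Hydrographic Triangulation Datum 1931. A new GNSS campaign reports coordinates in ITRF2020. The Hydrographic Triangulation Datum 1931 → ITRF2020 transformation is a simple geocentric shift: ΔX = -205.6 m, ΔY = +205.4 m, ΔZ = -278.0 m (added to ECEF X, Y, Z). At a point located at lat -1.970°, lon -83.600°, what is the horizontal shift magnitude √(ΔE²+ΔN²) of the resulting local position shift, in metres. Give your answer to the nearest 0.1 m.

At φ = -1.970°, λ = -83.600°: sin φ = -0.034376, cos φ = 0.999409, sin λ = -0.993768, cos λ = 0.111469.
ΔE = −sin λ·ΔX + cos λ·ΔY = −(-0.993768)·(-205.6) + (0.111469)·(205.4) = -181.42 m.
ΔN = −sin φ cos λ·ΔX − sin φ sin λ·ΔY + cos φ·ΔZ = −(-0.034376)(0.111469)(-205.6) − (-0.034376)(-0.993768)(205.4) + (0.999409)(-278.0) = -285.64 m.
Horizontal magnitude = √(ΔE² + ΔN²) = √((-181.42)² + (-285.64)²) = 338.39 m.

338.4 m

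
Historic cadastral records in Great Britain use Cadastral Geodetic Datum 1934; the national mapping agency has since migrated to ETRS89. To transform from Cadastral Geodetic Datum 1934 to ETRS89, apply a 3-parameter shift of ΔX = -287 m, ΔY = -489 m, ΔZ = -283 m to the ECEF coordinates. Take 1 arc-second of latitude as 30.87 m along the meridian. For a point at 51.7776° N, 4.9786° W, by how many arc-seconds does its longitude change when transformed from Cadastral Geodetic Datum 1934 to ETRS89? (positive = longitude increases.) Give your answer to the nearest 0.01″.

sin φ = 0.785615, cos φ = 0.618716, sin λ = -0.086784, cos λ = 0.996227.
East component: ΔE = −sin λ·ΔX + cos λ·ΔY = −(-0.086784)(-287) + (0.996227)(-489) = -512.06 m.
1° of latitude spans 3600 × 30.87 = 111132 m; at latitude φ, 1° of longitude spans that × cos φ = 68759.1 m, so Δλ = -512.06 / 68759.1 × 3600 = -26.810″.

Δλ = -26.81″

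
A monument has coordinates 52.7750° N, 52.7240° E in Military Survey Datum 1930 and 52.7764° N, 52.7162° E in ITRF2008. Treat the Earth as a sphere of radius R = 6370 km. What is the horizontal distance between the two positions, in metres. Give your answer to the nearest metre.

547 m

Δφ = 52.7764° − 52.7750° = +0.0014°; Δλ = 52.7162° − 52.7240° = -0.0078°.
1° along a meridian = πR/180 = 111177 m.
ΔN = Δφ × 111177 = 155.6 m; ΔE = Δλ × 111177 × cos(52.7750°) = -0.0078 × 111177 × 0.604947 = -524.6 m.
Distance = √(ΔE² + ΔN²) = √((-524.6)² + 155.6²) = 547.2 m.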